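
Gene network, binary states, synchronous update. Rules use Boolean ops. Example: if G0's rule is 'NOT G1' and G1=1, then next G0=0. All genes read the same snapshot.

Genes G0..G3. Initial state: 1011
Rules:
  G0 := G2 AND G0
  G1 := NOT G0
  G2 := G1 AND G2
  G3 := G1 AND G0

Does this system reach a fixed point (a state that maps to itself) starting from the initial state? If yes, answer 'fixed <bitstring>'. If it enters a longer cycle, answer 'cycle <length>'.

Step 0: 1011
Step 1: G0=G2&G0=1&1=1 G1=NOT G0=NOT 1=0 G2=G1&G2=0&1=0 G3=G1&G0=0&1=0 -> 1000
Step 2: G0=G2&G0=0&1=0 G1=NOT G0=NOT 1=0 G2=G1&G2=0&0=0 G3=G1&G0=0&1=0 -> 0000
Step 3: G0=G2&G0=0&0=0 G1=NOT G0=NOT 0=1 G2=G1&G2=0&0=0 G3=G1&G0=0&0=0 -> 0100
Step 4: G0=G2&G0=0&0=0 G1=NOT G0=NOT 0=1 G2=G1&G2=1&0=0 G3=G1&G0=1&0=0 -> 0100
Fixed point reached at step 3: 0100

Answer: fixed 0100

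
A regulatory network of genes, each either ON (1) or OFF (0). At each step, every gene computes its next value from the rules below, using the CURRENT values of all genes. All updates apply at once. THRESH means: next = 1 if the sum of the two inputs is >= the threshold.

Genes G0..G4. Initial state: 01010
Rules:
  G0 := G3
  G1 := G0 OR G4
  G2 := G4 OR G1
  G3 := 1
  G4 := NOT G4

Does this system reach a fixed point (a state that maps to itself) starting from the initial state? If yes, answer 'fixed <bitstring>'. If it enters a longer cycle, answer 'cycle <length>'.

Answer: cycle 2

Derivation:
Step 0: 01010
Step 1: G0=G3=1 G1=G0|G4=0|0=0 G2=G4|G1=0|1=1 G3=1(const) G4=NOT G4=NOT 0=1 -> 10111
Step 2: G0=G3=1 G1=G0|G4=1|1=1 G2=G4|G1=1|0=1 G3=1(const) G4=NOT G4=NOT 1=0 -> 11110
Step 3: G0=G3=1 G1=G0|G4=1|0=1 G2=G4|G1=0|1=1 G3=1(const) G4=NOT G4=NOT 0=1 -> 11111
Step 4: G0=G3=1 G1=G0|G4=1|1=1 G2=G4|G1=1|1=1 G3=1(const) G4=NOT G4=NOT 1=0 -> 11110
Cycle of length 2 starting at step 2 -> no fixed point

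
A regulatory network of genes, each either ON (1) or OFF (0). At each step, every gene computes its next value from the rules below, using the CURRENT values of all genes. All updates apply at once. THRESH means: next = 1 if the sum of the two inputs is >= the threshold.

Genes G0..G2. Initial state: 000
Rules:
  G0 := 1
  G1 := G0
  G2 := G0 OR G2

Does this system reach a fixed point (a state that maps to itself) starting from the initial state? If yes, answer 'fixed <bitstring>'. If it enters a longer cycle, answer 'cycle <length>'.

Answer: fixed 111

Derivation:
Step 0: 000
Step 1: G0=1(const) G1=G0=0 G2=G0|G2=0|0=0 -> 100
Step 2: G0=1(const) G1=G0=1 G2=G0|G2=1|0=1 -> 111
Step 3: G0=1(const) G1=G0=1 G2=G0|G2=1|1=1 -> 111
Fixed point reached at step 2: 111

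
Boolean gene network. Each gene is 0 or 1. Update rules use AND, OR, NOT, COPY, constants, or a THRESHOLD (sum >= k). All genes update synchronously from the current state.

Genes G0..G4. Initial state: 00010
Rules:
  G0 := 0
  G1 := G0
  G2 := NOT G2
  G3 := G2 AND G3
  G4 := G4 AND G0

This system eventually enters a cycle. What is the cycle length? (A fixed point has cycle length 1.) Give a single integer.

Step 0: 00010
Step 1: G0=0(const) G1=G0=0 G2=NOT G2=NOT 0=1 G3=G2&G3=0&1=0 G4=G4&G0=0&0=0 -> 00100
Step 2: G0=0(const) G1=G0=0 G2=NOT G2=NOT 1=0 G3=G2&G3=1&0=0 G4=G4&G0=0&0=0 -> 00000
Step 3: G0=0(const) G1=G0=0 G2=NOT G2=NOT 0=1 G3=G2&G3=0&0=0 G4=G4&G0=0&0=0 -> 00100
State from step 3 equals state from step 1 -> cycle length 2

Answer: 2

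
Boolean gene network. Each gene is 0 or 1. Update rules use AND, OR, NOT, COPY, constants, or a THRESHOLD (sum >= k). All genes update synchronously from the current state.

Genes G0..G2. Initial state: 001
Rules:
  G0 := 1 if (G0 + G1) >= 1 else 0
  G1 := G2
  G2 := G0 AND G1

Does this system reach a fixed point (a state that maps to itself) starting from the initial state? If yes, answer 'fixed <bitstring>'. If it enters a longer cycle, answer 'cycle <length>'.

Step 0: 001
Step 1: G0=(0+0>=1)=0 G1=G2=1 G2=G0&G1=0&0=0 -> 010
Step 2: G0=(0+1>=1)=1 G1=G2=0 G2=G0&G1=0&1=0 -> 100
Step 3: G0=(1+0>=1)=1 G1=G2=0 G2=G0&G1=1&0=0 -> 100
Fixed point reached at step 2: 100

Answer: fixed 100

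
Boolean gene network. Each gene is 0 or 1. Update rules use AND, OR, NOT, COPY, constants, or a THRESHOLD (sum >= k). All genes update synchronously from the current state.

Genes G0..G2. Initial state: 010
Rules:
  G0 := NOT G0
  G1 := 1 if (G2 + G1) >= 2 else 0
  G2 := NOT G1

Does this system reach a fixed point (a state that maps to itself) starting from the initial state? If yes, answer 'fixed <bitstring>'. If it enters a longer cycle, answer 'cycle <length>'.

Answer: cycle 2

Derivation:
Step 0: 010
Step 1: G0=NOT G0=NOT 0=1 G1=(0+1>=2)=0 G2=NOT G1=NOT 1=0 -> 100
Step 2: G0=NOT G0=NOT 1=0 G1=(0+0>=2)=0 G2=NOT G1=NOT 0=1 -> 001
Step 3: G0=NOT G0=NOT 0=1 G1=(1+0>=2)=0 G2=NOT G1=NOT 0=1 -> 101
Step 4: G0=NOT G0=NOT 1=0 G1=(1+0>=2)=0 G2=NOT G1=NOT 0=1 -> 001
Cycle of length 2 starting at step 2 -> no fixed point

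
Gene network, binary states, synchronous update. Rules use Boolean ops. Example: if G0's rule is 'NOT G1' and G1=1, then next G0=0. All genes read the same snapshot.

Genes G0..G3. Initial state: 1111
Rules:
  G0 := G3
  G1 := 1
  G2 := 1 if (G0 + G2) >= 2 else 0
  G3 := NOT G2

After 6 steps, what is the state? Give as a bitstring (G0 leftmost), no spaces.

Step 1: G0=G3=1 G1=1(const) G2=(1+1>=2)=1 G3=NOT G2=NOT 1=0 -> 1110
Step 2: G0=G3=0 G1=1(const) G2=(1+1>=2)=1 G3=NOT G2=NOT 1=0 -> 0110
Step 3: G0=G3=0 G1=1(const) G2=(0+1>=2)=0 G3=NOT G2=NOT 1=0 -> 0100
Step 4: G0=G3=0 G1=1(const) G2=(0+0>=2)=0 G3=NOT G2=NOT 0=1 -> 0101
Step 5: G0=G3=1 G1=1(const) G2=(0+0>=2)=0 G3=NOT G2=NOT 0=1 -> 1101
Step 6: G0=G3=1 G1=1(const) G2=(1+0>=2)=0 G3=NOT G2=NOT 0=1 -> 1101

1101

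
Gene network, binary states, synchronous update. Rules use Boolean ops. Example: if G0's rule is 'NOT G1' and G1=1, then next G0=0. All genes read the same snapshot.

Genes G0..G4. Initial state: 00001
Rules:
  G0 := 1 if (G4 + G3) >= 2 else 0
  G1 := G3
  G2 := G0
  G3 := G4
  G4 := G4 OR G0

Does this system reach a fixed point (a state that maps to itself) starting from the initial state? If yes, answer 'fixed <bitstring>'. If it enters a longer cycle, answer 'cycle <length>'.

Answer: fixed 11111

Derivation:
Step 0: 00001
Step 1: G0=(1+0>=2)=0 G1=G3=0 G2=G0=0 G3=G4=1 G4=G4|G0=1|0=1 -> 00011
Step 2: G0=(1+1>=2)=1 G1=G3=1 G2=G0=0 G3=G4=1 G4=G4|G0=1|0=1 -> 11011
Step 3: G0=(1+1>=2)=1 G1=G3=1 G2=G0=1 G3=G4=1 G4=G4|G0=1|1=1 -> 11111
Step 4: G0=(1+1>=2)=1 G1=G3=1 G2=G0=1 G3=G4=1 G4=G4|G0=1|1=1 -> 11111
Fixed point reached at step 3: 11111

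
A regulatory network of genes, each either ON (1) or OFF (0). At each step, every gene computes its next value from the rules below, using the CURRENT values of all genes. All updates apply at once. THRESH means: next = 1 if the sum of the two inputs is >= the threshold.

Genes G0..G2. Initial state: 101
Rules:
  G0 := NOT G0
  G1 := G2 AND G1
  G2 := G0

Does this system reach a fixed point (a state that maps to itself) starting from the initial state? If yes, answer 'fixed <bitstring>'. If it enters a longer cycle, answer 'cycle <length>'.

Answer: cycle 2

Derivation:
Step 0: 101
Step 1: G0=NOT G0=NOT 1=0 G1=G2&G1=1&0=0 G2=G0=1 -> 001
Step 2: G0=NOT G0=NOT 0=1 G1=G2&G1=1&0=0 G2=G0=0 -> 100
Step 3: G0=NOT G0=NOT 1=0 G1=G2&G1=0&0=0 G2=G0=1 -> 001
Cycle of length 2 starting at step 1 -> no fixed point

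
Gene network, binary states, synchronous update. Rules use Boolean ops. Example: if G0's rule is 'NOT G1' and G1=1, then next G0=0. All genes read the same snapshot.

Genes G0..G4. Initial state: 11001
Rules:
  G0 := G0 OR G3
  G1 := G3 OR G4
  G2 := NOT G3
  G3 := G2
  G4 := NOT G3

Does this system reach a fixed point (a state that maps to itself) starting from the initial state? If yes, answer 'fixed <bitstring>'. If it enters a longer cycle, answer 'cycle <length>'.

Step 0: 11001
Step 1: G0=G0|G3=1|0=1 G1=G3|G4=0|1=1 G2=NOT G3=NOT 0=1 G3=G2=0 G4=NOT G3=NOT 0=1 -> 11101
Step 2: G0=G0|G3=1|0=1 G1=G3|G4=0|1=1 G2=NOT G3=NOT 0=1 G3=G2=1 G4=NOT G3=NOT 0=1 -> 11111
Step 3: G0=G0|G3=1|1=1 G1=G3|G4=1|1=1 G2=NOT G3=NOT 1=0 G3=G2=1 G4=NOT G3=NOT 1=0 -> 11010
Step 4: G0=G0|G3=1|1=1 G1=G3|G4=1|0=1 G2=NOT G3=NOT 1=0 G3=G2=0 G4=NOT G3=NOT 1=0 -> 11000
Step 5: G0=G0|G3=1|0=1 G1=G3|G4=0|0=0 G2=NOT G3=NOT 0=1 G3=G2=0 G4=NOT G3=NOT 0=1 -> 10101
Step 6: G0=G0|G3=1|0=1 G1=G3|G4=0|1=1 G2=NOT G3=NOT 0=1 G3=G2=1 G4=NOT G3=NOT 0=1 -> 11111
Cycle of length 4 starting at step 2 -> no fixed point

Answer: cycle 4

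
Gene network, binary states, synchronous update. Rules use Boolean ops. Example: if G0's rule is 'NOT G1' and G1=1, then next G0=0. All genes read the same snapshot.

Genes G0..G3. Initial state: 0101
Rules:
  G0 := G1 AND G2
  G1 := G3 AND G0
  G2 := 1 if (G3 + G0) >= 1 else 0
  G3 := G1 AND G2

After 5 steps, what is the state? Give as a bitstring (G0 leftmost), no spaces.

Step 1: G0=G1&G2=1&0=0 G1=G3&G0=1&0=0 G2=(1+0>=1)=1 G3=G1&G2=1&0=0 -> 0010
Step 2: G0=G1&G2=0&1=0 G1=G3&G0=0&0=0 G2=(0+0>=1)=0 G3=G1&G2=0&1=0 -> 0000
Step 3: G0=G1&G2=0&0=0 G1=G3&G0=0&0=0 G2=(0+0>=1)=0 G3=G1&G2=0&0=0 -> 0000
Step 4: G0=G1&G2=0&0=0 G1=G3&G0=0&0=0 G2=(0+0>=1)=0 G3=G1&G2=0&0=0 -> 0000
Step 5: G0=G1&G2=0&0=0 G1=G3&G0=0&0=0 G2=(0+0>=1)=0 G3=G1&G2=0&0=0 -> 0000

0000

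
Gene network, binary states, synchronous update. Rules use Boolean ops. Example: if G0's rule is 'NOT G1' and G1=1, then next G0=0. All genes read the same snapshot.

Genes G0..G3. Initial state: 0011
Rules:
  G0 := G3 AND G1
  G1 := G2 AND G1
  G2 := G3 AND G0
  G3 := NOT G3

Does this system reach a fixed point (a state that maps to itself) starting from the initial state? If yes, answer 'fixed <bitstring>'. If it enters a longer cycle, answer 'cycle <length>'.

Answer: cycle 2

Derivation:
Step 0: 0011
Step 1: G0=G3&G1=1&0=0 G1=G2&G1=1&0=0 G2=G3&G0=1&0=0 G3=NOT G3=NOT 1=0 -> 0000
Step 2: G0=G3&G1=0&0=0 G1=G2&G1=0&0=0 G2=G3&G0=0&0=0 G3=NOT G3=NOT 0=1 -> 0001
Step 3: G0=G3&G1=1&0=0 G1=G2&G1=0&0=0 G2=G3&G0=1&0=0 G3=NOT G3=NOT 1=0 -> 0000
Cycle of length 2 starting at step 1 -> no fixed point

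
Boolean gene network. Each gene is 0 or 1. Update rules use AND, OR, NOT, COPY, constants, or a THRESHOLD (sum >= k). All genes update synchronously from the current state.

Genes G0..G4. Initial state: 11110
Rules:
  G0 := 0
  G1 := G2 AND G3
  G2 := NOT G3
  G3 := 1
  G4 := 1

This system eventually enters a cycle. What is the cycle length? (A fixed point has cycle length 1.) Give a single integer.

Step 0: 11110
Step 1: G0=0(const) G1=G2&G3=1&1=1 G2=NOT G3=NOT 1=0 G3=1(const) G4=1(const) -> 01011
Step 2: G0=0(const) G1=G2&G3=0&1=0 G2=NOT G3=NOT 1=0 G3=1(const) G4=1(const) -> 00011
Step 3: G0=0(const) G1=G2&G3=0&1=0 G2=NOT G3=NOT 1=0 G3=1(const) G4=1(const) -> 00011
State from step 3 equals state from step 2 -> cycle length 1

Answer: 1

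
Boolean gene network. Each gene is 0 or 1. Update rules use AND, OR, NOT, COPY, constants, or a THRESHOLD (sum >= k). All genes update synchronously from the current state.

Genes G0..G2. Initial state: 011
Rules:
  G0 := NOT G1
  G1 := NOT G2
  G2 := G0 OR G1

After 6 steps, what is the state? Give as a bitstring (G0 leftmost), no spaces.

Step 1: G0=NOT G1=NOT 1=0 G1=NOT G2=NOT 1=0 G2=G0|G1=0|1=1 -> 001
Step 2: G0=NOT G1=NOT 0=1 G1=NOT G2=NOT 1=0 G2=G0|G1=0|0=0 -> 100
Step 3: G0=NOT G1=NOT 0=1 G1=NOT G2=NOT 0=1 G2=G0|G1=1|0=1 -> 111
Step 4: G0=NOT G1=NOT 1=0 G1=NOT G2=NOT 1=0 G2=G0|G1=1|1=1 -> 001
Step 5: G0=NOT G1=NOT 0=1 G1=NOT G2=NOT 1=0 G2=G0|G1=0|0=0 -> 100
Step 6: G0=NOT G1=NOT 0=1 G1=NOT G2=NOT 0=1 G2=G0|G1=1|0=1 -> 111

111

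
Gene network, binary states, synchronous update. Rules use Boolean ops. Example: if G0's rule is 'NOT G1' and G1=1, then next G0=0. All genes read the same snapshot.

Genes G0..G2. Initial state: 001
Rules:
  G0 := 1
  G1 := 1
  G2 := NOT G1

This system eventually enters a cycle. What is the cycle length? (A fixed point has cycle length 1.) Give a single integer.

Answer: 1

Derivation:
Step 0: 001
Step 1: G0=1(const) G1=1(const) G2=NOT G1=NOT 0=1 -> 111
Step 2: G0=1(const) G1=1(const) G2=NOT G1=NOT 1=0 -> 110
Step 3: G0=1(const) G1=1(const) G2=NOT G1=NOT 1=0 -> 110
State from step 3 equals state from step 2 -> cycle length 1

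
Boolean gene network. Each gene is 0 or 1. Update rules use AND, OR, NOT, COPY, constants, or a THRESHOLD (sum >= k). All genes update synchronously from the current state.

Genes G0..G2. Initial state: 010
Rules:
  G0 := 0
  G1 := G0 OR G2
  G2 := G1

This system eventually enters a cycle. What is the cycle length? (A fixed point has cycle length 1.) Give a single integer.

Answer: 2

Derivation:
Step 0: 010
Step 1: G0=0(const) G1=G0|G2=0|0=0 G2=G1=1 -> 001
Step 2: G0=0(const) G1=G0|G2=0|1=1 G2=G1=0 -> 010
State from step 2 equals state from step 0 -> cycle length 2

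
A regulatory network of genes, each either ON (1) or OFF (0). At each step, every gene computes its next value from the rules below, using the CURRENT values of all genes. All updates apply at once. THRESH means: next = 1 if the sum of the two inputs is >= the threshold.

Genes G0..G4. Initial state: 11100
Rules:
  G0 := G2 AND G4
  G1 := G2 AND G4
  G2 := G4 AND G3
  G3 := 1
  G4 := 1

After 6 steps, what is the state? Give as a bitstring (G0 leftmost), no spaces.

Step 1: G0=G2&G4=1&0=0 G1=G2&G4=1&0=0 G2=G4&G3=0&0=0 G3=1(const) G4=1(const) -> 00011
Step 2: G0=G2&G4=0&1=0 G1=G2&G4=0&1=0 G2=G4&G3=1&1=1 G3=1(const) G4=1(const) -> 00111
Step 3: G0=G2&G4=1&1=1 G1=G2&G4=1&1=1 G2=G4&G3=1&1=1 G3=1(const) G4=1(const) -> 11111
Step 4: G0=G2&G4=1&1=1 G1=G2&G4=1&1=1 G2=G4&G3=1&1=1 G3=1(const) G4=1(const) -> 11111
Step 5: G0=G2&G4=1&1=1 G1=G2&G4=1&1=1 G2=G4&G3=1&1=1 G3=1(const) G4=1(const) -> 11111
Step 6: G0=G2&G4=1&1=1 G1=G2&G4=1&1=1 G2=G4&G3=1&1=1 G3=1(const) G4=1(const) -> 11111

11111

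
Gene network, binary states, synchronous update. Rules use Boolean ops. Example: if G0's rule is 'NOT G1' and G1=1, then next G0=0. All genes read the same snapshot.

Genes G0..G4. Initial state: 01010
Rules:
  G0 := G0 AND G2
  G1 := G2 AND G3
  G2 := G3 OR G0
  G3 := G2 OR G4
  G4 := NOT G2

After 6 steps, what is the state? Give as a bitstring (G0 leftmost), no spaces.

Step 1: G0=G0&G2=0&0=0 G1=G2&G3=0&1=0 G2=G3|G0=1|0=1 G3=G2|G4=0|0=0 G4=NOT G2=NOT 0=1 -> 00101
Step 2: G0=G0&G2=0&1=0 G1=G2&G3=1&0=0 G2=G3|G0=0|0=0 G3=G2|G4=1|1=1 G4=NOT G2=NOT 1=0 -> 00010
Step 3: G0=G0&G2=0&0=0 G1=G2&G3=0&1=0 G2=G3|G0=1|0=1 G3=G2|G4=0|0=0 G4=NOT G2=NOT 0=1 -> 00101
Step 4: G0=G0&G2=0&1=0 G1=G2&G3=1&0=0 G2=G3|G0=0|0=0 G3=G2|G4=1|1=1 G4=NOT G2=NOT 1=0 -> 00010
Step 5: G0=G0&G2=0&0=0 G1=G2&G3=0&1=0 G2=G3|G0=1|0=1 G3=G2|G4=0|0=0 G4=NOT G2=NOT 0=1 -> 00101
Step 6: G0=G0&G2=0&1=0 G1=G2&G3=1&0=0 G2=G3|G0=0|0=0 G3=G2|G4=1|1=1 G4=NOT G2=NOT 1=0 -> 00010

00010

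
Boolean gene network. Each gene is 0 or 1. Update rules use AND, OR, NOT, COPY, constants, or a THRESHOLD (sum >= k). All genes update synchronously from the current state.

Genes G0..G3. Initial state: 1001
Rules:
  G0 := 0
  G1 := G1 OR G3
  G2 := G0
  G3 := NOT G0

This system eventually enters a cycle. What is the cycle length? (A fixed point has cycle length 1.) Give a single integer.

Answer: 1

Derivation:
Step 0: 1001
Step 1: G0=0(const) G1=G1|G3=0|1=1 G2=G0=1 G3=NOT G0=NOT 1=0 -> 0110
Step 2: G0=0(const) G1=G1|G3=1|0=1 G2=G0=0 G3=NOT G0=NOT 0=1 -> 0101
Step 3: G0=0(const) G1=G1|G3=1|1=1 G2=G0=0 G3=NOT G0=NOT 0=1 -> 0101
State from step 3 equals state from step 2 -> cycle length 1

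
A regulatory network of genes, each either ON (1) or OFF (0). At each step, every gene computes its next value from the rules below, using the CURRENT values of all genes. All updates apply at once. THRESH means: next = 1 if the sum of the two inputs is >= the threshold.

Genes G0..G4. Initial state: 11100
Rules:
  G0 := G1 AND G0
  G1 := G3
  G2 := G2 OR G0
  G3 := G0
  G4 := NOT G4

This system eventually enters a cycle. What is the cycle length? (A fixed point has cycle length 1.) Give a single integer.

Step 0: 11100
Step 1: G0=G1&G0=1&1=1 G1=G3=0 G2=G2|G0=1|1=1 G3=G0=1 G4=NOT G4=NOT 0=1 -> 10111
Step 2: G0=G1&G0=0&1=0 G1=G3=1 G2=G2|G0=1|1=1 G3=G0=1 G4=NOT G4=NOT 1=0 -> 01110
Step 3: G0=G1&G0=1&0=0 G1=G3=1 G2=G2|G0=1|0=1 G3=G0=0 G4=NOT G4=NOT 0=1 -> 01101
Step 4: G0=G1&G0=1&0=0 G1=G3=0 G2=G2|G0=1|0=1 G3=G0=0 G4=NOT G4=NOT 1=0 -> 00100
Step 5: G0=G1&G0=0&0=0 G1=G3=0 G2=G2|G0=1|0=1 G3=G0=0 G4=NOT G4=NOT 0=1 -> 00101
Step 6: G0=G1&G0=0&0=0 G1=G3=0 G2=G2|G0=1|0=1 G3=G0=0 G4=NOT G4=NOT 1=0 -> 00100
State from step 6 equals state from step 4 -> cycle length 2

Answer: 2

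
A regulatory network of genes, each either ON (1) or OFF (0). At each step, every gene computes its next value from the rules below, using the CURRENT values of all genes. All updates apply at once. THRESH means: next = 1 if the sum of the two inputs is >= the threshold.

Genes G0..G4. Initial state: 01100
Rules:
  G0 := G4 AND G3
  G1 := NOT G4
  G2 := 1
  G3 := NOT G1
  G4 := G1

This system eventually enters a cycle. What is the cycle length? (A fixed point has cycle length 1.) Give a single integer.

Step 0: 01100
Step 1: G0=G4&G3=0&0=0 G1=NOT G4=NOT 0=1 G2=1(const) G3=NOT G1=NOT 1=0 G4=G1=1 -> 01101
Step 2: G0=G4&G3=1&0=0 G1=NOT G4=NOT 1=0 G2=1(const) G3=NOT G1=NOT 1=0 G4=G1=1 -> 00101
Step 3: G0=G4&G3=1&0=0 G1=NOT G4=NOT 1=0 G2=1(const) G3=NOT G1=NOT 0=1 G4=G1=0 -> 00110
Step 4: G0=G4&G3=0&1=0 G1=NOT G4=NOT 0=1 G2=1(const) G3=NOT G1=NOT 0=1 G4=G1=0 -> 01110
Step 5: G0=G4&G3=0&1=0 G1=NOT G4=NOT 0=1 G2=1(const) G3=NOT G1=NOT 1=0 G4=G1=1 -> 01101
State from step 5 equals state from step 1 -> cycle length 4

Answer: 4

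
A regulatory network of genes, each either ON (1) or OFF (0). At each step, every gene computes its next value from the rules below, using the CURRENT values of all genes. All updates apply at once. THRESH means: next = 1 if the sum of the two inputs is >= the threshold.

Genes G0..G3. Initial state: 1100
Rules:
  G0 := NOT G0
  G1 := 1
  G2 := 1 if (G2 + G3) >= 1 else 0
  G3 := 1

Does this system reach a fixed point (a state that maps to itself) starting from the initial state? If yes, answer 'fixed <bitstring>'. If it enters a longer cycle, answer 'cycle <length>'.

Answer: cycle 2

Derivation:
Step 0: 1100
Step 1: G0=NOT G0=NOT 1=0 G1=1(const) G2=(0+0>=1)=0 G3=1(const) -> 0101
Step 2: G0=NOT G0=NOT 0=1 G1=1(const) G2=(0+1>=1)=1 G3=1(const) -> 1111
Step 3: G0=NOT G0=NOT 1=0 G1=1(const) G2=(1+1>=1)=1 G3=1(const) -> 0111
Step 4: G0=NOT G0=NOT 0=1 G1=1(const) G2=(1+1>=1)=1 G3=1(const) -> 1111
Cycle of length 2 starting at step 2 -> no fixed point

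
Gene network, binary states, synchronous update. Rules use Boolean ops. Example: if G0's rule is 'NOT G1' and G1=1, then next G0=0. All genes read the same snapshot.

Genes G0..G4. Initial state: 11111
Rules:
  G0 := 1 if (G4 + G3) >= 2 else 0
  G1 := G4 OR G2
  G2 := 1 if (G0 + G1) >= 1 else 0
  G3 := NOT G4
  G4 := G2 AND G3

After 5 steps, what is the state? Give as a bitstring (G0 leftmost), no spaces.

Step 1: G0=(1+1>=2)=1 G1=G4|G2=1|1=1 G2=(1+1>=1)=1 G3=NOT G4=NOT 1=0 G4=G2&G3=1&1=1 -> 11101
Step 2: G0=(1+0>=2)=0 G1=G4|G2=1|1=1 G2=(1+1>=1)=1 G3=NOT G4=NOT 1=0 G4=G2&G3=1&0=0 -> 01100
Step 3: G0=(0+0>=2)=0 G1=G4|G2=0|1=1 G2=(0+1>=1)=1 G3=NOT G4=NOT 0=1 G4=G2&G3=1&0=0 -> 01110
Step 4: G0=(0+1>=2)=0 G1=G4|G2=0|1=1 G2=(0+1>=1)=1 G3=NOT G4=NOT 0=1 G4=G2&G3=1&1=1 -> 01111
Step 5: G0=(1+1>=2)=1 G1=G4|G2=1|1=1 G2=(0+1>=1)=1 G3=NOT G4=NOT 1=0 G4=G2&G3=1&1=1 -> 11101

11101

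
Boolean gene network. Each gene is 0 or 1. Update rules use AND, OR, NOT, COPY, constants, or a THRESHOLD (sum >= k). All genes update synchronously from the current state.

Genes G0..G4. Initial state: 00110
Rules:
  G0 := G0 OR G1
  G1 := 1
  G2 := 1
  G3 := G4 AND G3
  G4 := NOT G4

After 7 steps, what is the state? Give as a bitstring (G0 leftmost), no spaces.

Step 1: G0=G0|G1=0|0=0 G1=1(const) G2=1(const) G3=G4&G3=0&1=0 G4=NOT G4=NOT 0=1 -> 01101
Step 2: G0=G0|G1=0|1=1 G1=1(const) G2=1(const) G3=G4&G3=1&0=0 G4=NOT G4=NOT 1=0 -> 11100
Step 3: G0=G0|G1=1|1=1 G1=1(const) G2=1(const) G3=G4&G3=0&0=0 G4=NOT G4=NOT 0=1 -> 11101
Step 4: G0=G0|G1=1|1=1 G1=1(const) G2=1(const) G3=G4&G3=1&0=0 G4=NOT G4=NOT 1=0 -> 11100
Step 5: G0=G0|G1=1|1=1 G1=1(const) G2=1(const) G3=G4&G3=0&0=0 G4=NOT G4=NOT 0=1 -> 11101
Step 6: G0=G0|G1=1|1=1 G1=1(const) G2=1(const) G3=G4&G3=1&0=0 G4=NOT G4=NOT 1=0 -> 11100
Step 7: G0=G0|G1=1|1=1 G1=1(const) G2=1(const) G3=G4&G3=0&0=0 G4=NOT G4=NOT 0=1 -> 11101

11101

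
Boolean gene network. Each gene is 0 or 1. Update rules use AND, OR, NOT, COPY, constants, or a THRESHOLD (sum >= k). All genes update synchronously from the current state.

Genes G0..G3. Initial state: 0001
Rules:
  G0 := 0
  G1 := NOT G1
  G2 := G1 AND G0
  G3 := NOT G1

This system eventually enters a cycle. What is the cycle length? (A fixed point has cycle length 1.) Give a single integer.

Step 0: 0001
Step 1: G0=0(const) G1=NOT G1=NOT 0=1 G2=G1&G0=0&0=0 G3=NOT G1=NOT 0=1 -> 0101
Step 2: G0=0(const) G1=NOT G1=NOT 1=0 G2=G1&G0=1&0=0 G3=NOT G1=NOT 1=0 -> 0000
Step 3: G0=0(const) G1=NOT G1=NOT 0=1 G2=G1&G0=0&0=0 G3=NOT G1=NOT 0=1 -> 0101
State from step 3 equals state from step 1 -> cycle length 2

Answer: 2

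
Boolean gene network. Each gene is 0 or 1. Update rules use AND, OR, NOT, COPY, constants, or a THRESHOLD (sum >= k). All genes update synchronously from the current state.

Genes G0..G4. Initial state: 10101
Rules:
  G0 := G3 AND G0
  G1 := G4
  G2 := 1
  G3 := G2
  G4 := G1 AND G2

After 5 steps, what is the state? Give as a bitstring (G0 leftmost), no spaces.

Step 1: G0=G3&G0=0&1=0 G1=G4=1 G2=1(const) G3=G2=1 G4=G1&G2=0&1=0 -> 01110
Step 2: G0=G3&G0=1&0=0 G1=G4=0 G2=1(const) G3=G2=1 G4=G1&G2=1&1=1 -> 00111
Step 3: G0=G3&G0=1&0=0 G1=G4=1 G2=1(const) G3=G2=1 G4=G1&G2=0&1=0 -> 01110
Step 4: G0=G3&G0=1&0=0 G1=G4=0 G2=1(const) G3=G2=1 G4=G1&G2=1&1=1 -> 00111
Step 5: G0=G3&G0=1&0=0 G1=G4=1 G2=1(const) G3=G2=1 G4=G1&G2=0&1=0 -> 01110

01110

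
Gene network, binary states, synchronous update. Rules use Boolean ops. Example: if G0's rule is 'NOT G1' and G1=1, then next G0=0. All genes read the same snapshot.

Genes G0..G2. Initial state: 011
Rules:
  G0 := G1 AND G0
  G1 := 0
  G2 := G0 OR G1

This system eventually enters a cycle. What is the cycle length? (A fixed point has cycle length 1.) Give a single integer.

Answer: 1

Derivation:
Step 0: 011
Step 1: G0=G1&G0=1&0=0 G1=0(const) G2=G0|G1=0|1=1 -> 001
Step 2: G0=G1&G0=0&0=0 G1=0(const) G2=G0|G1=0|0=0 -> 000
Step 3: G0=G1&G0=0&0=0 G1=0(const) G2=G0|G1=0|0=0 -> 000
State from step 3 equals state from step 2 -> cycle length 1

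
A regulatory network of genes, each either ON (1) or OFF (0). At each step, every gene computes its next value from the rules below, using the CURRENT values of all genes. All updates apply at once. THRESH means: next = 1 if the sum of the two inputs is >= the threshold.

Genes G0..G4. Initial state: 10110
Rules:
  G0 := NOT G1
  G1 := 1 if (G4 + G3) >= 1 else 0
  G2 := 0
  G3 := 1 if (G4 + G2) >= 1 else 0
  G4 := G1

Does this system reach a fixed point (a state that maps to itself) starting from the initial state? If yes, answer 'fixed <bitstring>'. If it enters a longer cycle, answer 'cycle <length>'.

Step 0: 10110
Step 1: G0=NOT G1=NOT 0=1 G1=(0+1>=1)=1 G2=0(const) G3=(0+1>=1)=1 G4=G1=0 -> 11010
Step 2: G0=NOT G1=NOT 1=0 G1=(0+1>=1)=1 G2=0(const) G3=(0+0>=1)=0 G4=G1=1 -> 01001
Step 3: G0=NOT G1=NOT 1=0 G1=(1+0>=1)=1 G2=0(const) G3=(1+0>=1)=1 G4=G1=1 -> 01011
Step 4: G0=NOT G1=NOT 1=0 G1=(1+1>=1)=1 G2=0(const) G3=(1+0>=1)=1 G4=G1=1 -> 01011
Fixed point reached at step 3: 01011

Answer: fixed 01011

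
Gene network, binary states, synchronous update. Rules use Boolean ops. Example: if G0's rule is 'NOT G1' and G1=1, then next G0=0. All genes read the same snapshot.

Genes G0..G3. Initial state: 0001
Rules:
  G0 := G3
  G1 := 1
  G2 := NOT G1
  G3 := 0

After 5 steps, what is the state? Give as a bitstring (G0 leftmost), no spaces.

Step 1: G0=G3=1 G1=1(const) G2=NOT G1=NOT 0=1 G3=0(const) -> 1110
Step 2: G0=G3=0 G1=1(const) G2=NOT G1=NOT 1=0 G3=0(const) -> 0100
Step 3: G0=G3=0 G1=1(const) G2=NOT G1=NOT 1=0 G3=0(const) -> 0100
Step 4: G0=G3=0 G1=1(const) G2=NOT G1=NOT 1=0 G3=0(const) -> 0100
Step 5: G0=G3=0 G1=1(const) G2=NOT G1=NOT 1=0 G3=0(const) -> 0100

0100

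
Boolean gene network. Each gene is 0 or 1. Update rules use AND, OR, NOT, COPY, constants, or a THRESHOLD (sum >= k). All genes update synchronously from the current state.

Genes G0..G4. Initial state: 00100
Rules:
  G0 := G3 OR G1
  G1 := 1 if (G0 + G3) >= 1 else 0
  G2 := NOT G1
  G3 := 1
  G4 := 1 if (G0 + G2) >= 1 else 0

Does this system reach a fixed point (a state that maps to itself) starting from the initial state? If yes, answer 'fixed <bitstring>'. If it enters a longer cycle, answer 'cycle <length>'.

Step 0: 00100
Step 1: G0=G3|G1=0|0=0 G1=(0+0>=1)=0 G2=NOT G1=NOT 0=1 G3=1(const) G4=(0+1>=1)=1 -> 00111
Step 2: G0=G3|G1=1|0=1 G1=(0+1>=1)=1 G2=NOT G1=NOT 0=1 G3=1(const) G4=(0+1>=1)=1 -> 11111
Step 3: G0=G3|G1=1|1=1 G1=(1+1>=1)=1 G2=NOT G1=NOT 1=0 G3=1(const) G4=(1+1>=1)=1 -> 11011
Step 4: G0=G3|G1=1|1=1 G1=(1+1>=1)=1 G2=NOT G1=NOT 1=0 G3=1(const) G4=(1+0>=1)=1 -> 11011
Fixed point reached at step 3: 11011

Answer: fixed 11011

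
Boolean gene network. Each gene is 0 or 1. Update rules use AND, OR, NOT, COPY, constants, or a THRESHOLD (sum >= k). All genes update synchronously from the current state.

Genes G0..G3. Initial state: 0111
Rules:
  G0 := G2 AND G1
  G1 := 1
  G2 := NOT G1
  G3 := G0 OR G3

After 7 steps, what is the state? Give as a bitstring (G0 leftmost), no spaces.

Step 1: G0=G2&G1=1&1=1 G1=1(const) G2=NOT G1=NOT 1=0 G3=G0|G3=0|1=1 -> 1101
Step 2: G0=G2&G1=0&1=0 G1=1(const) G2=NOT G1=NOT 1=0 G3=G0|G3=1|1=1 -> 0101
Step 3: G0=G2&G1=0&1=0 G1=1(const) G2=NOT G1=NOT 1=0 G3=G0|G3=0|1=1 -> 0101
Step 4: G0=G2&G1=0&1=0 G1=1(const) G2=NOT G1=NOT 1=0 G3=G0|G3=0|1=1 -> 0101
Step 5: G0=G2&G1=0&1=0 G1=1(const) G2=NOT G1=NOT 1=0 G3=G0|G3=0|1=1 -> 0101
Step 6: G0=G2&G1=0&1=0 G1=1(const) G2=NOT G1=NOT 1=0 G3=G0|G3=0|1=1 -> 0101
Step 7: G0=G2&G1=0&1=0 G1=1(const) G2=NOT G1=NOT 1=0 G3=G0|G3=0|1=1 -> 0101

0101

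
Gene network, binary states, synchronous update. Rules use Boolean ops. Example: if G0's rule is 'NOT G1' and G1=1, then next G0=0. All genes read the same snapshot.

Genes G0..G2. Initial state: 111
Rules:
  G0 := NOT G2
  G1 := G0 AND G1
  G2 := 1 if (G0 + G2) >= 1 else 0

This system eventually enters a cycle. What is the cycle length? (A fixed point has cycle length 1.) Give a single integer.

Step 0: 111
Step 1: G0=NOT G2=NOT 1=0 G1=G0&G1=1&1=1 G2=(1+1>=1)=1 -> 011
Step 2: G0=NOT G2=NOT 1=0 G1=G0&G1=0&1=0 G2=(0+1>=1)=1 -> 001
Step 3: G0=NOT G2=NOT 1=0 G1=G0&G1=0&0=0 G2=(0+1>=1)=1 -> 001
State from step 3 equals state from step 2 -> cycle length 1

Answer: 1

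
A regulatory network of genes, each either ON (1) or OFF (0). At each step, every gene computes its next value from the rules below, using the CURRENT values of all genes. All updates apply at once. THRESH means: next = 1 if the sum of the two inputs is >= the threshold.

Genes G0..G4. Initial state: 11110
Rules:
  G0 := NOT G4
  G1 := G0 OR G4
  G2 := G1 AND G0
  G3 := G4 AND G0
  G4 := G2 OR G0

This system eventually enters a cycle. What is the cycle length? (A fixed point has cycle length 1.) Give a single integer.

Answer: 5

Derivation:
Step 0: 11110
Step 1: G0=NOT G4=NOT 0=1 G1=G0|G4=1|0=1 G2=G1&G0=1&1=1 G3=G4&G0=0&1=0 G4=G2|G0=1|1=1 -> 11101
Step 2: G0=NOT G4=NOT 1=0 G1=G0|G4=1|1=1 G2=G1&G0=1&1=1 G3=G4&G0=1&1=1 G4=G2|G0=1|1=1 -> 01111
Step 3: G0=NOT G4=NOT 1=0 G1=G0|G4=0|1=1 G2=G1&G0=1&0=0 G3=G4&G0=1&0=0 G4=G2|G0=1|0=1 -> 01001
Step 4: G0=NOT G4=NOT 1=0 G1=G0|G4=0|1=1 G2=G1&G0=1&0=0 G3=G4&G0=1&0=0 G4=G2|G0=0|0=0 -> 01000
Step 5: G0=NOT G4=NOT 0=1 G1=G0|G4=0|0=0 G2=G1&G0=1&0=0 G3=G4&G0=0&0=0 G4=G2|G0=0|0=0 -> 10000
Step 6: G0=NOT G4=NOT 0=1 G1=G0|G4=1|0=1 G2=G1&G0=0&1=0 G3=G4&G0=0&1=0 G4=G2|G0=0|1=1 -> 11001
Step 7: G0=NOT G4=NOT 1=0 G1=G0|G4=1|1=1 G2=G1&G0=1&1=1 G3=G4&G0=1&1=1 G4=G2|G0=0|1=1 -> 01111
State from step 7 equals state from step 2 -> cycle length 5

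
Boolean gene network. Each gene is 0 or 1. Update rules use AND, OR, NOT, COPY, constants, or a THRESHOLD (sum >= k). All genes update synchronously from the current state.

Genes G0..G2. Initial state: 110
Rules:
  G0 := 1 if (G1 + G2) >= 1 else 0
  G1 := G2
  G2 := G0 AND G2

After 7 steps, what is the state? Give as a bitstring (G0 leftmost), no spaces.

Step 1: G0=(1+0>=1)=1 G1=G2=0 G2=G0&G2=1&0=0 -> 100
Step 2: G0=(0+0>=1)=0 G1=G2=0 G2=G0&G2=1&0=0 -> 000
Step 3: G0=(0+0>=1)=0 G1=G2=0 G2=G0&G2=0&0=0 -> 000
Step 4: G0=(0+0>=1)=0 G1=G2=0 G2=G0&G2=0&0=0 -> 000
Step 5: G0=(0+0>=1)=0 G1=G2=0 G2=G0&G2=0&0=0 -> 000
Step 6: G0=(0+0>=1)=0 G1=G2=0 G2=G0&G2=0&0=0 -> 000
Step 7: G0=(0+0>=1)=0 G1=G2=0 G2=G0&G2=0&0=0 -> 000

000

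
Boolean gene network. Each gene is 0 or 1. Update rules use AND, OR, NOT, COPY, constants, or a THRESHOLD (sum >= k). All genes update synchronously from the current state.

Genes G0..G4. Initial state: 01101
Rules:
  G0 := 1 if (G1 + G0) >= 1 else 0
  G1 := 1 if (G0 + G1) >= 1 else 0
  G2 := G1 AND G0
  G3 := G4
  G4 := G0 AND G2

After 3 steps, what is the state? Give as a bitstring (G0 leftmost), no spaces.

Step 1: G0=(1+0>=1)=1 G1=(0+1>=1)=1 G2=G1&G0=1&0=0 G3=G4=1 G4=G0&G2=0&1=0 -> 11010
Step 2: G0=(1+1>=1)=1 G1=(1+1>=1)=1 G2=G1&G0=1&1=1 G3=G4=0 G4=G0&G2=1&0=0 -> 11100
Step 3: G0=(1+1>=1)=1 G1=(1+1>=1)=1 G2=G1&G0=1&1=1 G3=G4=0 G4=G0&G2=1&1=1 -> 11101

11101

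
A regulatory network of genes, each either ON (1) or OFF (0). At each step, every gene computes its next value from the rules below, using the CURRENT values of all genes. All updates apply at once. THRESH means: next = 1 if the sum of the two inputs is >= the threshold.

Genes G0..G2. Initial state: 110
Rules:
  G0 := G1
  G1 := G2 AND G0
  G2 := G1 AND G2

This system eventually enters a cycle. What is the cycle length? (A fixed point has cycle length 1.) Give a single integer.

Step 0: 110
Step 1: G0=G1=1 G1=G2&G0=0&1=0 G2=G1&G2=1&0=0 -> 100
Step 2: G0=G1=0 G1=G2&G0=0&1=0 G2=G1&G2=0&0=0 -> 000
Step 3: G0=G1=0 G1=G2&G0=0&0=0 G2=G1&G2=0&0=0 -> 000
State from step 3 equals state from step 2 -> cycle length 1

Answer: 1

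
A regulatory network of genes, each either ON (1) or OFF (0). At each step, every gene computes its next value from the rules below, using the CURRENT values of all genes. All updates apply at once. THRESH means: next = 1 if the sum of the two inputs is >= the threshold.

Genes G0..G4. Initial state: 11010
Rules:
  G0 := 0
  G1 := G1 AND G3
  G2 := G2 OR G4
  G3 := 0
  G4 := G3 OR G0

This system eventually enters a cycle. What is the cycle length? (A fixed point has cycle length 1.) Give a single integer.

Step 0: 11010
Step 1: G0=0(const) G1=G1&G3=1&1=1 G2=G2|G4=0|0=0 G3=0(const) G4=G3|G0=1|1=1 -> 01001
Step 2: G0=0(const) G1=G1&G3=1&0=0 G2=G2|G4=0|1=1 G3=0(const) G4=G3|G0=0|0=0 -> 00100
Step 3: G0=0(const) G1=G1&G3=0&0=0 G2=G2|G4=1|0=1 G3=0(const) G4=G3|G0=0|0=0 -> 00100
State from step 3 equals state from step 2 -> cycle length 1

Answer: 1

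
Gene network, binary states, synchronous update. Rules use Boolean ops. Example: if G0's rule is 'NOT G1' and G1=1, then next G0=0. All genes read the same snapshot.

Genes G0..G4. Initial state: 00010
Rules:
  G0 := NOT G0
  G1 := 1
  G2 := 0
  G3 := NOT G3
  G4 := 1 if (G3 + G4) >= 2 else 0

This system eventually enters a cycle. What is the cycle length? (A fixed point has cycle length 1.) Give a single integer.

Answer: 2

Derivation:
Step 0: 00010
Step 1: G0=NOT G0=NOT 0=1 G1=1(const) G2=0(const) G3=NOT G3=NOT 1=0 G4=(1+0>=2)=0 -> 11000
Step 2: G0=NOT G0=NOT 1=0 G1=1(const) G2=0(const) G3=NOT G3=NOT 0=1 G4=(0+0>=2)=0 -> 01010
Step 3: G0=NOT G0=NOT 0=1 G1=1(const) G2=0(const) G3=NOT G3=NOT 1=0 G4=(1+0>=2)=0 -> 11000
State from step 3 equals state from step 1 -> cycle length 2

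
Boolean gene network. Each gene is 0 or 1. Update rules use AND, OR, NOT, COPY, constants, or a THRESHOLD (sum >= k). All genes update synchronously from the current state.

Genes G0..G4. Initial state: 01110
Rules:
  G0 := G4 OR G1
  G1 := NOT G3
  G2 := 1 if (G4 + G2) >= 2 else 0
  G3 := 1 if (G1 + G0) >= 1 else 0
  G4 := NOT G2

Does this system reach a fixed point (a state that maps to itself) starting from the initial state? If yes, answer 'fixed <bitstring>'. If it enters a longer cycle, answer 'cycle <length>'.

Answer: fixed 10011

Derivation:
Step 0: 01110
Step 1: G0=G4|G1=0|1=1 G1=NOT G3=NOT 1=0 G2=(0+1>=2)=0 G3=(1+0>=1)=1 G4=NOT G2=NOT 1=0 -> 10010
Step 2: G0=G4|G1=0|0=0 G1=NOT G3=NOT 1=0 G2=(0+0>=2)=0 G3=(0+1>=1)=1 G4=NOT G2=NOT 0=1 -> 00011
Step 3: G0=G4|G1=1|0=1 G1=NOT G3=NOT 1=0 G2=(1+0>=2)=0 G3=(0+0>=1)=0 G4=NOT G2=NOT 0=1 -> 10001
Step 4: G0=G4|G1=1|0=1 G1=NOT G3=NOT 0=1 G2=(1+0>=2)=0 G3=(0+1>=1)=1 G4=NOT G2=NOT 0=1 -> 11011
Step 5: G0=G4|G1=1|1=1 G1=NOT G3=NOT 1=0 G2=(1+0>=2)=0 G3=(1+1>=1)=1 G4=NOT G2=NOT 0=1 -> 10011
Step 6: G0=G4|G1=1|0=1 G1=NOT G3=NOT 1=0 G2=(1+0>=2)=0 G3=(0+1>=1)=1 G4=NOT G2=NOT 0=1 -> 10011
Fixed point reached at step 5: 10011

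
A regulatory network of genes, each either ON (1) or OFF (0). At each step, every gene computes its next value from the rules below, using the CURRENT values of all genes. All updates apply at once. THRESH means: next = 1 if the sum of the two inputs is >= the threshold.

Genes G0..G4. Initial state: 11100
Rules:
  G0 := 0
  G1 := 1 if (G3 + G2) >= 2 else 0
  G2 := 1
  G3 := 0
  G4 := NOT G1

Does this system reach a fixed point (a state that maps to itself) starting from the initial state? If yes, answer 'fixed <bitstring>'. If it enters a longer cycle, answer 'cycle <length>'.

Answer: fixed 00101

Derivation:
Step 0: 11100
Step 1: G0=0(const) G1=(0+1>=2)=0 G2=1(const) G3=0(const) G4=NOT G1=NOT 1=0 -> 00100
Step 2: G0=0(const) G1=(0+1>=2)=0 G2=1(const) G3=0(const) G4=NOT G1=NOT 0=1 -> 00101
Step 3: G0=0(const) G1=(0+1>=2)=0 G2=1(const) G3=0(const) G4=NOT G1=NOT 0=1 -> 00101
Fixed point reached at step 2: 00101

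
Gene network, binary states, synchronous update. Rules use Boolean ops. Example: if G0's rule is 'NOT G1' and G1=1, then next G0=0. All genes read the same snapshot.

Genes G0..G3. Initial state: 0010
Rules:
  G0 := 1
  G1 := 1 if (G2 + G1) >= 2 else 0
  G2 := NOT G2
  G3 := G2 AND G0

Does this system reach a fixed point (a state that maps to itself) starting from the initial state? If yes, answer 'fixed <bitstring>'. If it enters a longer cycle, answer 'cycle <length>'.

Answer: cycle 2

Derivation:
Step 0: 0010
Step 1: G0=1(const) G1=(1+0>=2)=0 G2=NOT G2=NOT 1=0 G3=G2&G0=1&0=0 -> 1000
Step 2: G0=1(const) G1=(0+0>=2)=0 G2=NOT G2=NOT 0=1 G3=G2&G0=0&1=0 -> 1010
Step 3: G0=1(const) G1=(1+0>=2)=0 G2=NOT G2=NOT 1=0 G3=G2&G0=1&1=1 -> 1001
Step 4: G0=1(const) G1=(0+0>=2)=0 G2=NOT G2=NOT 0=1 G3=G2&G0=0&1=0 -> 1010
Cycle of length 2 starting at step 2 -> no fixed point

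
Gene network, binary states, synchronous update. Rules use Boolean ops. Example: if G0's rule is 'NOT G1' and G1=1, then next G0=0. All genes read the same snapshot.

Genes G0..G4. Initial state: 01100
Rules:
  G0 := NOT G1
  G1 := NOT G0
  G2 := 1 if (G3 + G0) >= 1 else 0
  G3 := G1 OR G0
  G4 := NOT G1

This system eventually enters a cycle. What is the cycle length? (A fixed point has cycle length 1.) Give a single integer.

Answer: 1

Derivation:
Step 0: 01100
Step 1: G0=NOT G1=NOT 1=0 G1=NOT G0=NOT 0=1 G2=(0+0>=1)=0 G3=G1|G0=1|0=1 G4=NOT G1=NOT 1=0 -> 01010
Step 2: G0=NOT G1=NOT 1=0 G1=NOT G0=NOT 0=1 G2=(1+0>=1)=1 G3=G1|G0=1|0=1 G4=NOT G1=NOT 1=0 -> 01110
Step 3: G0=NOT G1=NOT 1=0 G1=NOT G0=NOT 0=1 G2=(1+0>=1)=1 G3=G1|G0=1|0=1 G4=NOT G1=NOT 1=0 -> 01110
State from step 3 equals state from step 2 -> cycle length 1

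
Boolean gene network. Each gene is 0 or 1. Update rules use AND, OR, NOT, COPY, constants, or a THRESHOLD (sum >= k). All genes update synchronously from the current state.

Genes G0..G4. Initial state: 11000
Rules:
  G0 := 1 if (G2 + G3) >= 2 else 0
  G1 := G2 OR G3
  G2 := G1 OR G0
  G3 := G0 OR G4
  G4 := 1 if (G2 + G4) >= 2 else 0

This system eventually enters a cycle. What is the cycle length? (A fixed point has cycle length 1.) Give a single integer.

Answer: 2

Derivation:
Step 0: 11000
Step 1: G0=(0+0>=2)=0 G1=G2|G3=0|0=0 G2=G1|G0=1|1=1 G3=G0|G4=1|0=1 G4=(0+0>=2)=0 -> 00110
Step 2: G0=(1+1>=2)=1 G1=G2|G3=1|1=1 G2=G1|G0=0|0=0 G3=G0|G4=0|0=0 G4=(1+0>=2)=0 -> 11000
State from step 2 equals state from step 0 -> cycle length 2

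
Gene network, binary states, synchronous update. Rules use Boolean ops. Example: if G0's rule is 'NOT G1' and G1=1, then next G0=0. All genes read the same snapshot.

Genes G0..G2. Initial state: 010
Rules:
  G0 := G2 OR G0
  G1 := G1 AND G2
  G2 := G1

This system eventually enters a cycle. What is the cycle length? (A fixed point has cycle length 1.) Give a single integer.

Answer: 1

Derivation:
Step 0: 010
Step 1: G0=G2|G0=0|0=0 G1=G1&G2=1&0=0 G2=G1=1 -> 001
Step 2: G0=G2|G0=1|0=1 G1=G1&G2=0&1=0 G2=G1=0 -> 100
Step 3: G0=G2|G0=0|1=1 G1=G1&G2=0&0=0 G2=G1=0 -> 100
State from step 3 equals state from step 2 -> cycle length 1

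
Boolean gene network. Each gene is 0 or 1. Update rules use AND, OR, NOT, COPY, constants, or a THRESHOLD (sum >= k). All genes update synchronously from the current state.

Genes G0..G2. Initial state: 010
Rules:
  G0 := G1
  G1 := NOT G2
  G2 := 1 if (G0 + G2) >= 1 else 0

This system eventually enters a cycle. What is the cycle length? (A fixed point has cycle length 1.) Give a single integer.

Step 0: 010
Step 1: G0=G1=1 G1=NOT G2=NOT 0=1 G2=(0+0>=1)=0 -> 110
Step 2: G0=G1=1 G1=NOT G2=NOT 0=1 G2=(1+0>=1)=1 -> 111
Step 3: G0=G1=1 G1=NOT G2=NOT 1=0 G2=(1+1>=1)=1 -> 101
Step 4: G0=G1=0 G1=NOT G2=NOT 1=0 G2=(1+1>=1)=1 -> 001
Step 5: G0=G1=0 G1=NOT G2=NOT 1=0 G2=(0+1>=1)=1 -> 001
State from step 5 equals state from step 4 -> cycle length 1

Answer: 1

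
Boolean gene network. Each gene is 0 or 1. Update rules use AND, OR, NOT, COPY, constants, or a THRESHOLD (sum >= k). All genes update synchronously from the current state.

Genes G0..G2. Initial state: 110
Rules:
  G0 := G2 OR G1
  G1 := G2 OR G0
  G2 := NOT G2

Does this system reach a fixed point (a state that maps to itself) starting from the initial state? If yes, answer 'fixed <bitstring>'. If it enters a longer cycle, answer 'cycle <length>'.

Answer: cycle 2

Derivation:
Step 0: 110
Step 1: G0=G2|G1=0|1=1 G1=G2|G0=0|1=1 G2=NOT G2=NOT 0=1 -> 111
Step 2: G0=G2|G1=1|1=1 G1=G2|G0=1|1=1 G2=NOT G2=NOT 1=0 -> 110
Cycle of length 2 starting at step 0 -> no fixed point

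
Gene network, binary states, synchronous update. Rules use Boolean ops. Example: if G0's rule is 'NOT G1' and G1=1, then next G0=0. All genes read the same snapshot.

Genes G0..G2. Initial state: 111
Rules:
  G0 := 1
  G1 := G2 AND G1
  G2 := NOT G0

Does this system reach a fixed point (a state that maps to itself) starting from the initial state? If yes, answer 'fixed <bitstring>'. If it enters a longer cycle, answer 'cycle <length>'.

Step 0: 111
Step 1: G0=1(const) G1=G2&G1=1&1=1 G2=NOT G0=NOT 1=0 -> 110
Step 2: G0=1(const) G1=G2&G1=0&1=0 G2=NOT G0=NOT 1=0 -> 100
Step 3: G0=1(const) G1=G2&G1=0&0=0 G2=NOT G0=NOT 1=0 -> 100
Fixed point reached at step 2: 100

Answer: fixed 100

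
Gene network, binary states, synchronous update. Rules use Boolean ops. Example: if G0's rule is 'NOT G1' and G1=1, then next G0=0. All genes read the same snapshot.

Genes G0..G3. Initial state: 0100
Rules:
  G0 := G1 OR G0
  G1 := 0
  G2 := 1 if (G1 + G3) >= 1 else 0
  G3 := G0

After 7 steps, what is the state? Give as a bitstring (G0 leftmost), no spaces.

Step 1: G0=G1|G0=1|0=1 G1=0(const) G2=(1+0>=1)=1 G3=G0=0 -> 1010
Step 2: G0=G1|G0=0|1=1 G1=0(const) G2=(0+0>=1)=0 G3=G0=1 -> 1001
Step 3: G0=G1|G0=0|1=1 G1=0(const) G2=(0+1>=1)=1 G3=G0=1 -> 1011
Step 4: G0=G1|G0=0|1=1 G1=0(const) G2=(0+1>=1)=1 G3=G0=1 -> 1011
Step 5: G0=G1|G0=0|1=1 G1=0(const) G2=(0+1>=1)=1 G3=G0=1 -> 1011
Step 6: G0=G1|G0=0|1=1 G1=0(const) G2=(0+1>=1)=1 G3=G0=1 -> 1011
Step 7: G0=G1|G0=0|1=1 G1=0(const) G2=(0+1>=1)=1 G3=G0=1 -> 1011

1011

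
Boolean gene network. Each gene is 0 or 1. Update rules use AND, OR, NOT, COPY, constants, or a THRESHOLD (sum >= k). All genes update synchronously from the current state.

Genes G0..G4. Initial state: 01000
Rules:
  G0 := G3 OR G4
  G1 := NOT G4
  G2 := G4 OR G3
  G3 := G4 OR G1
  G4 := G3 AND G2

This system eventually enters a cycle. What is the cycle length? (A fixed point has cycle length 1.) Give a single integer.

Answer: 1

Derivation:
Step 0: 01000
Step 1: G0=G3|G4=0|0=0 G1=NOT G4=NOT 0=1 G2=G4|G3=0|0=0 G3=G4|G1=0|1=1 G4=G3&G2=0&0=0 -> 01010
Step 2: G0=G3|G4=1|0=1 G1=NOT G4=NOT 0=1 G2=G4|G3=0|1=1 G3=G4|G1=0|1=1 G4=G3&G2=1&0=0 -> 11110
Step 3: G0=G3|G4=1|0=1 G1=NOT G4=NOT 0=1 G2=G4|G3=0|1=1 G3=G4|G1=0|1=1 G4=G3&G2=1&1=1 -> 11111
Step 4: G0=G3|G4=1|1=1 G1=NOT G4=NOT 1=0 G2=G4|G3=1|1=1 G3=G4|G1=1|1=1 G4=G3&G2=1&1=1 -> 10111
Step 5: G0=G3|G4=1|1=1 G1=NOT G4=NOT 1=0 G2=G4|G3=1|1=1 G3=G4|G1=1|0=1 G4=G3&G2=1&1=1 -> 10111
State from step 5 equals state from step 4 -> cycle length 1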